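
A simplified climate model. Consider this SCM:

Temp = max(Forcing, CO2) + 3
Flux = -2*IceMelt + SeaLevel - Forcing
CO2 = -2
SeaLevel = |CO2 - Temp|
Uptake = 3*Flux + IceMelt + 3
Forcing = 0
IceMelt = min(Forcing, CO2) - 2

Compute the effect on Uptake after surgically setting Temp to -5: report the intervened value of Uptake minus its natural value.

-6

The intervention breaks the incoming arrows to Temp: Temp = max(Forcing, CO2) + 3 no longer applies, and Temp = -5.
IceMelt = min(Forcing, CO2) - 2  [with Forcing=0, CO2=-2]  = -4
SeaLevel = |CO2 - Temp|  [with CO2=-2, Temp=-5]  = 3
Flux = -2*IceMelt + SeaLevel - Forcing  [with IceMelt=-4, SeaLevel=3, Forcing=0]  = 11
Uptake = 3*Flux + IceMelt + 3  [with Flux=11, IceMelt=-4]  = 32
Without intervention: Temp = max(Forcing, CO2) + 3  [with Forcing=0, CO2=-2]  = 3; IceMelt = min(Forcing, CO2) - 2  [with Forcing=0, CO2=-2]  = -4; SeaLevel = |CO2 - Temp|  [with CO2=-2, Temp=3]  = 5; Flux = -2*IceMelt + SeaLevel - Forcing  [with IceMelt=-4, SeaLevel=5, Forcing=0]  = 13; Uptake = 3*Flux + IceMelt + 3  [with Flux=13, IceMelt=-4]  = 38.
Change = 32 − 38 = -6.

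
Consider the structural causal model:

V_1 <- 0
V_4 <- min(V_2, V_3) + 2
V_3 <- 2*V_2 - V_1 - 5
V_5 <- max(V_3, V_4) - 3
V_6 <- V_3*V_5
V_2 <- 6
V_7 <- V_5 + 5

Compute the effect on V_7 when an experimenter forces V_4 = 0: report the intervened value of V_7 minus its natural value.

-1

The intervention breaks the incoming arrows to V_4: V_4 <- min(V_2, V_3) + 2 no longer applies, and V_4 = 0.
V_3 = 2*V_2 - V_1 - 5  [with V_2=6, V_1=0]  = 7
V_5 = max(V_3, V_4) - 3  [with V_3=7, V_4=0]  = 4
V_7 = V_5 + 5  [with V_5=4]  = 9
Without intervention: V_3 = 2*V_2 - V_1 - 5  [with V_2=6, V_1=0]  = 7; V_4 = min(V_2, V_3) + 2  [with V_2=6, V_3=7]  = 8; V_5 = max(V_3, V_4) - 3  [with V_3=7, V_4=8]  = 5; V_7 = V_5 + 5  [with V_5=5]  = 10.
Change = 9 − 10 = -1.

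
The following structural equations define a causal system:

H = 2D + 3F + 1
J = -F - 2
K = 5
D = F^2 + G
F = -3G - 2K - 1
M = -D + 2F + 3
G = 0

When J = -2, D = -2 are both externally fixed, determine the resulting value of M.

Under do(J = -2, D = -2), each intervened variable's structural equation is replaced by its fixed value.
F = -3G - 2K - 1  [with G=0, K=5]  = -11
M = -D + 2F + 3  [with D=-2, F=-11]  = -17

-17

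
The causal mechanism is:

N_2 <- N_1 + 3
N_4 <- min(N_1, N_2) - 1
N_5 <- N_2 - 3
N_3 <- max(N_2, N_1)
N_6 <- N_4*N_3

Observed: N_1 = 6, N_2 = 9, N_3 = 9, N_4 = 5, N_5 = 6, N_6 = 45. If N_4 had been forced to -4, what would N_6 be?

-36

Under do(N_4=-4), the mechanism N_4 <- min(N_1, N_2) - 1 is discarded; N_4 is fixed at -4.
N_2 = N_1 + 3  [with N_1=6]  = 9
N_3 = max(N_2, N_1)  [with N_2=9, N_1=6]  = 9
N_6 = N_4*N_3  [with N_4=-4, N_3=9]  = -36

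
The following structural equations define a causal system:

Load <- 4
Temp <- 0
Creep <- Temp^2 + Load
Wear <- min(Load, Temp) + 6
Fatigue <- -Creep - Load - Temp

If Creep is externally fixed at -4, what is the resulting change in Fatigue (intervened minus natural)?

8

do(Creep=-4) replaces the equation Creep <- Temp^2 + Load with the constant Creep = -4.
Fatigue = -Creep - Load - Temp  [with Creep=-4, Load=4, Temp=0]  = 0
Without intervention: Creep = Temp^2 + Load  [with Temp=0, Load=4]  = 4; Fatigue = -Creep - Load - Temp  [with Creep=4, Load=4, Temp=0]  = -8.
Change = 0 − (-8) = 8.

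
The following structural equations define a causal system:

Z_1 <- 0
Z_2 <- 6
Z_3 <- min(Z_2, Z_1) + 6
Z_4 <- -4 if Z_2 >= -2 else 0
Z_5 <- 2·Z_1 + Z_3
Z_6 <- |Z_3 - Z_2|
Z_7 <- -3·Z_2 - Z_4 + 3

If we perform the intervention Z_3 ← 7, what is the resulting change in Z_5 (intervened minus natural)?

do(Z_3=7) replaces the equation Z_3 <- min(Z_2, Z_1) + 6 with the constant Z_3 = 7.
Z_5 = 2·Z_1 + Z_3  [with Z_1=0, Z_3=7]  = 7
Without intervention: Z_3 = min(Z_2, Z_1) + 6  [with Z_2=6, Z_1=0]  = 6; Z_5 = 2·Z_1 + Z_3  [with Z_1=0, Z_3=6]  = 6.
Change = 7 − 6 = 1.

1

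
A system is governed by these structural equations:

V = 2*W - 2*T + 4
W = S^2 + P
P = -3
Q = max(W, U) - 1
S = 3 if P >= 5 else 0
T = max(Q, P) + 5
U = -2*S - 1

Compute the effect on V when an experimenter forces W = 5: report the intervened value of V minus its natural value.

4

The intervention breaks the incoming arrows to W: W = S^2 + P no longer applies, and W = 5.
S = 3 if P >= 5 else 0  [with P=-3]  = 0
U = -2*S - 1  [with S=0]  = -1
Q = max(W, U) - 1  [with W=5, U=-1]  = 4
T = max(Q, P) + 5  [with Q=4, P=-3]  = 9
V = 2*W - 2*T + 4  [with W=5, T=9]  = -4
Without intervention: S = 3 if P >= 5 else 0  [with P=-3]  = 0; W = S^2 + P  [with S=0, P=-3]  = -3; U = -2*S - 1  [with S=0]  = -1; Q = max(W, U) - 1  [with W=-3, U=-1]  = -2; T = max(Q, P) + 5  [with Q=-2, P=-3]  = 3; V = 2*W - 2*T + 4  [with W=-3, T=3]  = -8.
Change = -4 − (-8) = 4.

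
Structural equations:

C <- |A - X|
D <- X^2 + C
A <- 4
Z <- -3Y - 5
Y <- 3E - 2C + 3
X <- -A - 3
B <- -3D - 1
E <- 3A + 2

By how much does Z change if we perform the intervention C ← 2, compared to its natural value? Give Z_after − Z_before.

do(C=2) replaces the equation C <- |A - X| with the constant C = 2.
E = 3A + 2  [with A=4]  = 14
Y = 3E - 2C + 3  [with E=14, C=2]  = 41
Z = -3Y - 5  [with Y=41]  = -128
Without intervention: E = 3A + 2  [with A=4]  = 14; X = -A - 3  [with A=4]  = -7; C = |A - X|  [with A=4, X=-7]  = 11; Y = 3E - 2C + 3  [with E=14, C=11]  = 23; Z = -3Y - 5  [with Y=23]  = -74.
Change = -128 − (-74) = -54.

-54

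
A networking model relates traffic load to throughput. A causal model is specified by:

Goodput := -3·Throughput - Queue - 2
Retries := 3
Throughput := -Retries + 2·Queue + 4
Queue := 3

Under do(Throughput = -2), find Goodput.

The intervention breaks the incoming arrows to Throughput: Throughput := -Retries + 2·Queue + 4 no longer applies, and Throughput = -2.
Goodput = -3·Throughput - Queue - 2  [with Throughput=-2, Queue=3]  = 1

1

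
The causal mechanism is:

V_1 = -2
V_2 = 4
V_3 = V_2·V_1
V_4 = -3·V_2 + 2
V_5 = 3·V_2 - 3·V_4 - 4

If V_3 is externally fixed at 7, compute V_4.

The intervention breaks the incoming arrows to V_3: V_3 = V_2·V_1 no longer applies, and V_3 = 7.
V_4 is not downstream of the intervention, so its value is determined by the original equations.
V_4 = -3·V_2 + 2  [with V_2=4]  = -10

-10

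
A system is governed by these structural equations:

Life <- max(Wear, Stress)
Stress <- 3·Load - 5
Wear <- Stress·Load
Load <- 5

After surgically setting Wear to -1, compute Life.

10

The intervention breaks the incoming arrows to Wear: Wear <- Stress·Load no longer applies, and Wear = -1.
Stress = 3·Load - 5  [with Load=5]  = 10
Life = max(Wear, Stress)  [with Wear=-1, Stress=10]  = 10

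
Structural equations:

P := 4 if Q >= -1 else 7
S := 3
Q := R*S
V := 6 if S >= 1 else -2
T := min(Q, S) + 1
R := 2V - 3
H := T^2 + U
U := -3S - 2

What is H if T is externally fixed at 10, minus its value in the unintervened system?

Intervening sets T = 10 and removes its equation (T := min(Q, S) + 1).
U = -3S - 2  [with S=3]  = -11
H = T^2 + U  [with T=10, U=-11]  = 89
Without intervention: U = -3S - 2  [with S=3]  = -11; V = 6 if S >= 1 else -2  [with S=3]  = 6; R = 2V - 3  [with V=6]  = 9; Q = R*S  [with R=9, S=3]  = 27; T = min(Q, S) + 1  [with Q=27, S=3]  = 4; H = T^2 + U  [with T=4, U=-11]  = 5.
Change = 89 − 5 = 84.

84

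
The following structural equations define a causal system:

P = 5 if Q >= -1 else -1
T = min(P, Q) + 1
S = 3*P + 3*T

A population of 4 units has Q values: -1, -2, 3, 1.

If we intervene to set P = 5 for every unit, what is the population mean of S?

The intervention sets P=5 in all 4 units regardless of Q. Recomputing S per unit gives 15, 12, 27, 21; average 18.75.

18.75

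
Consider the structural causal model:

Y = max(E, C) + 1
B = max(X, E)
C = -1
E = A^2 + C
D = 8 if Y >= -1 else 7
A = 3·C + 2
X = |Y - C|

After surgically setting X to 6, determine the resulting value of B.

6

Under do(X=6), the mechanism X = |Y - C| is discarded; X is fixed at 6.
A = 3·C + 2  [with C=-1]  = -1
E = A^2 + C  [with A=-1, C=-1]  = 0
B = max(X, E)  [with X=6, E=0]  = 6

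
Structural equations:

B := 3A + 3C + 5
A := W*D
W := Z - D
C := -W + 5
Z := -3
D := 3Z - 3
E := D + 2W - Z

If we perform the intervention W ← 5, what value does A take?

do(W=5) replaces the equation W := Z - D with the constant W = 5.
D = 3Z - 3  [with Z=-3]  = -12
A = W*D  [with W=5, D=-12]  = -60

-60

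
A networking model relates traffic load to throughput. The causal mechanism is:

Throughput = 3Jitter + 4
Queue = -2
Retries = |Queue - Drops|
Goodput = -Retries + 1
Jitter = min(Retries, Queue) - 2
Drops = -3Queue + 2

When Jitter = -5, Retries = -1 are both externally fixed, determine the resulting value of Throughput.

-11

The joint intervention fixes Jitter = -5, Retries = -1, removing each variable's own equation.
Throughput = 3Jitter + 4  [with Jitter=-5]  = -11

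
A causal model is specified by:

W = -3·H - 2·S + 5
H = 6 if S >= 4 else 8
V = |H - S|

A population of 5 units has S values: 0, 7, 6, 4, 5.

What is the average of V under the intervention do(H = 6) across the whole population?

Under do(H=6), H's equation is replaced by H=6 for every unit. Per-unit V: 6, 1, 0, 2, 1. Mean = 2.

2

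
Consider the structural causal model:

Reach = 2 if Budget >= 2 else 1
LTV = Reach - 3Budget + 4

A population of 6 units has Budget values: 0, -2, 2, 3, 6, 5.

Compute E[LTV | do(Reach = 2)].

-1

Every unit gets Reach=2 under the intervention. LTV values become 6, 12, 0, -3, -12, -9; E[LTV|do(Reach=2)] = -1.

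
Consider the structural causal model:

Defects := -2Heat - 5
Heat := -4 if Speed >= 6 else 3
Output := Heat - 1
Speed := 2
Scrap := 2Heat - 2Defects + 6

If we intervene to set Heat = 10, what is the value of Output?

9

do(Heat=10) replaces the equation Heat := -4 if Speed >= 6 else 3 with the constant Heat = 10.
Output = Heat - 1  [with Heat=10]  = 9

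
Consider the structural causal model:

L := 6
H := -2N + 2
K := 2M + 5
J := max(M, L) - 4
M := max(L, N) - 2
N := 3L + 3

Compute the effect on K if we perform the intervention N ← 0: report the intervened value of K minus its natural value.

-30

Under do(N=0), the mechanism N := 3L + 3 is discarded; N is fixed at 0.
M = max(L, N) - 2  [with L=6, N=0]  = 4
K = 2M + 5  [with M=4]  = 13
Without intervention: N = 3L + 3  [with L=6]  = 21; M = max(L, N) - 2  [with L=6, N=21]  = 19; K = 2M + 5  [with M=19]  = 43.
Change = 13 − 43 = -30.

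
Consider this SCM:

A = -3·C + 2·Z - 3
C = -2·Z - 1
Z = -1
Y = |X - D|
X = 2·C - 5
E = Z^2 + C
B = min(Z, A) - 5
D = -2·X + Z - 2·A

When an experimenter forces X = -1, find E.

2

do(X=-1) replaces the equation X = 2·C - 5 with the constant X = -1.
No directed path runs from X to E, so E keeps its natural value.
C = -2·Z - 1  [with Z=-1]  = 1
E = Z^2 + C  [with Z=-1, C=1]  = 2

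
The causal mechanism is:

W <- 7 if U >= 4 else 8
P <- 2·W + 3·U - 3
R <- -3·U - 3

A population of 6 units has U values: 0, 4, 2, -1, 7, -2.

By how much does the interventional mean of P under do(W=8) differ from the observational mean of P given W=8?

5.75

do(W=8) breaks W's dependence on U. With W=8 fixed, P across the units is 13, 25, 19, 10, 34, 7, mean 18.
Conditioning on W=8 selects the 4 unit(s) with U ∈ {0, 2, -1, -2}. Their P values: 13, 19, 10, 7. Mean = 12.25.
Difference = 18 − 12.25 = 5.75.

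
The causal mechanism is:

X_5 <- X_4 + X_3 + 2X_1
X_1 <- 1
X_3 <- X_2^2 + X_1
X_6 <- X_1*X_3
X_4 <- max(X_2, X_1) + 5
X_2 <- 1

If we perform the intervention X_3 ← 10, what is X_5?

18

do(X_3=10) replaces the equation X_3 <- X_2^2 + X_1 with the constant X_3 = 10.
X_4 = max(X_2, X_1) + 5  [with X_2=1, X_1=1]  = 6
X_5 = X_4 + X_3 + 2X_1  [with X_4=6, X_3=10, X_1=1]  = 18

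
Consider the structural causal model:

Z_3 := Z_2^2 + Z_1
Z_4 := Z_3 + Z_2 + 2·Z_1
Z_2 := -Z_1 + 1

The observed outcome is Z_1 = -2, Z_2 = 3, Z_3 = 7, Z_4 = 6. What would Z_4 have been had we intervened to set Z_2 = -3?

0

Under do(Z_2=-3), the mechanism Z_2 := -Z_1 + 1 is discarded; Z_2 is fixed at -3.
Z_3 = Z_2^2 + Z_1  [with Z_2=-3, Z_1=-2]  = 7
Z_4 = Z_3 + Z_2 + 2·Z_1  [with Z_3=7, Z_2=-3, Z_1=-2]  = 0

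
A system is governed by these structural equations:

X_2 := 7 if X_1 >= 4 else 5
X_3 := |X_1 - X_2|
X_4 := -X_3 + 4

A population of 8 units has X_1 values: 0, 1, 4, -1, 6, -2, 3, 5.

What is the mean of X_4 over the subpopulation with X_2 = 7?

2

Conditioning on X_2=7 selects the 3 unit(s) with X_1 ∈ {4, 6, 5}. Their X_4 values: 1, 3, 2. Mean = 2.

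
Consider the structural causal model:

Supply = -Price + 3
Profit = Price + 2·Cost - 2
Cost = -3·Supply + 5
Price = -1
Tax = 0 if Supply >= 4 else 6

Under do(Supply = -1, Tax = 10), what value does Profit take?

Setting Supply = -1, Tax = 10 by intervention discards those variables' equations.
Cost = -3·Supply + 5  [with Supply=-1]  = 8
Profit = Price + 2·Cost - 2  [with Price=-1, Cost=8]  = 13

13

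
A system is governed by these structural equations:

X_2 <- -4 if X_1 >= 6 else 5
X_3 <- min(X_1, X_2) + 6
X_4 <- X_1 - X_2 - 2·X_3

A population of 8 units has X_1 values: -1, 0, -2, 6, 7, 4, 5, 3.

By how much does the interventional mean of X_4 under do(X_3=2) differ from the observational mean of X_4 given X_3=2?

The intervention sets X_3=2 in all 8 units regardless of X_1. Recomputing X_4 per unit gives -10, -9, -11, 6, 7, -5, -4, -6; average -4.
E[X_4|X_3=2] averages over only the 2 units with X_3=2 (X_1 = 6, 7): X_4 = 6, 7, mean 6.5.
Difference = -4 − 6.5 = -10.5.

-10.5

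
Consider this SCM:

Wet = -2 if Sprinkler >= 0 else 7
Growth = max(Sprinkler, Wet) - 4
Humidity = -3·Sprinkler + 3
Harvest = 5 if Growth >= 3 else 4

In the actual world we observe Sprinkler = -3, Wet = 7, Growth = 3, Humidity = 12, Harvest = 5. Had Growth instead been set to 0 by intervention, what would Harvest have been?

4

do(Growth=0) replaces the equation Growth = max(Sprinkler, Wet) - 4 with the constant Growth = 0.
Harvest = 5 if Growth >= 3 else 4  [with Growth=0]  = 4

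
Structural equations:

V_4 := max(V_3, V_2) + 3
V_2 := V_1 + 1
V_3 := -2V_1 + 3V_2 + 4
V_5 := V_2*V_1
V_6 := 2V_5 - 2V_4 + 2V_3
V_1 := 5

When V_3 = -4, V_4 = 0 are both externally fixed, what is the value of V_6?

52

Setting V_3 = -4, V_4 = 0 by intervention discards those variables' equations.
V_2 = V_1 + 1  [with V_1=5]  = 6
V_5 = V_2*V_1  [with V_2=6, V_1=5]  = 30
V_6 = 2V_5 - 2V_4 + 2V_3  [with V_5=30, V_4=0, V_3=-4]  = 52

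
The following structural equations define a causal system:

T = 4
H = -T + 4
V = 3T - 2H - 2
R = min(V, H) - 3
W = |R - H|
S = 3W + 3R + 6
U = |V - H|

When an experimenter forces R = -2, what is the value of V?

Under do(R=-2), the mechanism R = min(V, H) - 3 is discarded; R is fixed at -2.
Since V is not a descendant of the intervened variable, it is unaffected.
H = -T + 4  [with T=4]  = 0
V = 3T - 2H - 2  [with T=4, H=0]  = 10

10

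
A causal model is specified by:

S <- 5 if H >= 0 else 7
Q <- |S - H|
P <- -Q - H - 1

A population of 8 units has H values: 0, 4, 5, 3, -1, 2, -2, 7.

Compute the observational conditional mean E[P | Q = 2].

Conditioning on Q=2 selects the 2 unit(s) with H ∈ {3, 7}. Their P values: -6, -10. Mean = -8.

-8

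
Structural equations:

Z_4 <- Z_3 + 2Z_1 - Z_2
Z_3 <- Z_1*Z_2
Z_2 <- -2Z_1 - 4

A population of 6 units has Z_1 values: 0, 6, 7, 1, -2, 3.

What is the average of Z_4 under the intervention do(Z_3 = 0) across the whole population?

14

do(Z_3=0) breaks Z_3's dependence on Z_1. With Z_3=0 fixed, Z_4 across the units is 4, 28, 32, 8, -4, 16, mean 14.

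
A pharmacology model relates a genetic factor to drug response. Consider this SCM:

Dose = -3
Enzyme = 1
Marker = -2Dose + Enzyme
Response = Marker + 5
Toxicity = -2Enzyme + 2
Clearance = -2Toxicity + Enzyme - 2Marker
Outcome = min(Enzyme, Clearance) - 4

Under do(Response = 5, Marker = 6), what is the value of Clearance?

-11

The joint intervention fixes Response = 5, Marker = 6, removing each variable's own equation.
Toxicity = -2Enzyme + 2  [with Enzyme=1]  = 0
Clearance = -2Toxicity + Enzyme - 2Marker  [with Toxicity=0, Enzyme=1, Marker=6]  = -11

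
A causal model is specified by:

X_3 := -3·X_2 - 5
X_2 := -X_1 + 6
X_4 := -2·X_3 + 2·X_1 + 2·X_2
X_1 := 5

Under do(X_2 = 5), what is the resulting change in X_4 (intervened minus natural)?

Under do(X_2=5), the mechanism X_2 := -X_1 + 6 is discarded; X_2 is fixed at 5.
X_3 = -3·X_2 - 5  [with X_2=5]  = -20
X_4 = -2·X_3 + 2·X_1 + 2·X_2  [with X_3=-20, X_1=5, X_2=5]  = 60
Without intervention: X_2 = -X_1 + 6  [with X_1=5]  = 1; X_3 = -3·X_2 - 5  [with X_2=1]  = -8; X_4 = -2·X_3 + 2·X_1 + 2·X_2  [with X_3=-8, X_1=5, X_2=1]  = 28.
Change = 60 − 28 = 32.

32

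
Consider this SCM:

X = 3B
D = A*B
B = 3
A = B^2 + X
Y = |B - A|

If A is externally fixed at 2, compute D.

6

The intervention breaks the incoming arrows to A: A = B^2 + X no longer applies, and A = 2.
D = A*B  [with A=2, B=3]  = 6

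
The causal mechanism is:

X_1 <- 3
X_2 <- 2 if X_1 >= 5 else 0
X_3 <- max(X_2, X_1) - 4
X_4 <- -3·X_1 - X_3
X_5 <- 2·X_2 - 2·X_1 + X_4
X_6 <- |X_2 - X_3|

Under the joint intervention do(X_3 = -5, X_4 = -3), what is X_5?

-9

Setting X_3 = -5, X_4 = -3 by intervention discards those variables' equations.
X_2 = 2 if X_1 >= 5 else 0  [with X_1=3]  = 0
X_5 = 2·X_2 - 2·X_1 + X_4  [with X_2=0, X_1=3, X_4=-3]  = -9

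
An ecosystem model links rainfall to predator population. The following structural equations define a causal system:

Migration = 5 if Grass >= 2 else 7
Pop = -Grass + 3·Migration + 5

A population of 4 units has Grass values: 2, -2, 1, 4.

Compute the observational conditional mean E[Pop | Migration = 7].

26.5

Conditioning on Migration=7 selects the 2 unit(s) with Grass ∈ {-2, 1}. Their Pop values: 28, 25. Mean = 26.5.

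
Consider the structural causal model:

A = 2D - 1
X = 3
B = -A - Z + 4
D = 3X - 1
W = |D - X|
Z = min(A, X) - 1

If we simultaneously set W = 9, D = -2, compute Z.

The joint intervention fixes W = 9, D = -2, removing each variable's own equation.
A = 2D - 1  [with D=-2]  = -5
Z = min(A, X) - 1  [with A=-5, X=3]  = -6

-6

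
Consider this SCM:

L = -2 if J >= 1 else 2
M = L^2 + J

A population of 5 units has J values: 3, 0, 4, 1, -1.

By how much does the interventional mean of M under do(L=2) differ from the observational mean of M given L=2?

1.9

The intervention sets L=2 in all 5 units regardless of J. Recomputing M per unit gives 7, 4, 8, 5, 3; average 5.4.
Observing L=2 restricts to units where L's equation naturally yields 2: J ∈ {0, -1}. In that subpopulation M = 4, 3, mean 3.5.
Difference = 5.4 − 3.5 = 1.9.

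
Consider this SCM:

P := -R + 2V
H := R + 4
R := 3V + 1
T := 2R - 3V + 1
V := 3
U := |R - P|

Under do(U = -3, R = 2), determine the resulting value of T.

-4

Under do(U = -3, R = 2), each intervened variable's structural equation is replaced by its fixed value.
T = 2R - 3V + 1  [with R=2, V=3]  = -4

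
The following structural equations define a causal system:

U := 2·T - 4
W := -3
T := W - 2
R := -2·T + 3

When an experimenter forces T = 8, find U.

Under do(T=8), the mechanism T := W - 2 is discarded; T is fixed at 8.
U = 2·T - 4  [with T=8]  = 12

12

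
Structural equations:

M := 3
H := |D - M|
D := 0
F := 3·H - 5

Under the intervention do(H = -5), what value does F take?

The intervention breaks the incoming arrows to H: H := |D - M| no longer applies, and H = -5.
F = 3·H - 5  [with H=-5]  = -20

-20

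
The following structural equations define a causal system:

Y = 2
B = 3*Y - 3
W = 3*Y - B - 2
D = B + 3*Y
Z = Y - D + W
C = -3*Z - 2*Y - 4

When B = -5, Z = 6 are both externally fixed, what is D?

The joint intervention fixes B = -5, Z = 6, removing each variable's own equation.
D = B + 3*Y  [with B=-5, Y=2]  = 1

1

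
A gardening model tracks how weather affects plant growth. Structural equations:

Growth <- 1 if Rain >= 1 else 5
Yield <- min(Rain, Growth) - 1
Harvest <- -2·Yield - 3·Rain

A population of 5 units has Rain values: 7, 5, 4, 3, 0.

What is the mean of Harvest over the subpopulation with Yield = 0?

E[Harvest|Yield=0] averages over only the 4 units with Yield=0 (Rain = 7, 5, 4, 3): Harvest = -21, -15, -12, -9, mean -14.25.

-14.25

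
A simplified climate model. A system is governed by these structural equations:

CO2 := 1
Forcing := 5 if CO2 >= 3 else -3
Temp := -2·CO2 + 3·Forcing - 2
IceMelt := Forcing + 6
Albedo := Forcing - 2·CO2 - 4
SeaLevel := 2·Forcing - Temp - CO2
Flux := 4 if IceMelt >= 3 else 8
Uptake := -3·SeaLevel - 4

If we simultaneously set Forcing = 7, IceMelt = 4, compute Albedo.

1

Setting Forcing = 7, IceMelt = 4 by intervention discards those variables' equations.
Albedo = Forcing - 2·CO2 - 4  [with Forcing=7, CO2=1]  = 1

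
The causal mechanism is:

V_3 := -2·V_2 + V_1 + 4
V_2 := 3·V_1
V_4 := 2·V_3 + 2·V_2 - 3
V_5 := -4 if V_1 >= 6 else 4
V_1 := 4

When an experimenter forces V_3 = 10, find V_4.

The intervention breaks the incoming arrows to V_3: V_3 := -2·V_2 + V_1 + 4 no longer applies, and V_3 = 10.
V_2 = 3·V_1  [with V_1=4]  = 12
V_4 = 2·V_3 + 2·V_2 - 3  [with V_3=10, V_2=12]  = 41

41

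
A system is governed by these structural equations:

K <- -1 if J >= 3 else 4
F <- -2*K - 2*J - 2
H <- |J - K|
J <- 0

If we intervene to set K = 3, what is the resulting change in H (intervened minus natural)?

-1

The intervention breaks the incoming arrows to K: K <- -1 if J >= 3 else 4 no longer applies, and K = 3.
H = |J - K|  [with J=0, K=3]  = 3
Without intervention: K = -1 if J >= 3 else 4  [with J=0]  = 4; H = |J - K|  [with J=0, K=4]  = 4.
Change = 3 − 4 = -1.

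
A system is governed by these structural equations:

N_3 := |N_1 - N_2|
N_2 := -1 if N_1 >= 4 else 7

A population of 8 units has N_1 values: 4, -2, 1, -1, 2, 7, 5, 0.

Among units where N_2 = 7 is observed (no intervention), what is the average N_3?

E[N_3|N_2=7] averages over only the 5 units with N_2=7 (N_1 = -2, 1, -1, 2, 0): N_3 = 9, 6, 8, 5, 7, mean 7.

7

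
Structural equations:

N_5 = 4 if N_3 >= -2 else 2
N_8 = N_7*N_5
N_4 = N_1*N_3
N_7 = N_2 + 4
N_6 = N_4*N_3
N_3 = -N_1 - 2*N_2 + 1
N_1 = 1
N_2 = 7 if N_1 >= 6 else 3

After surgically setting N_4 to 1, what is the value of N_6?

Under do(N_4=1), the mechanism N_4 = N_1*N_3 is discarded; N_4 is fixed at 1.
N_2 = 7 if N_1 >= 6 else 3  [with N_1=1]  = 3
N_3 = -N_1 - 2*N_2 + 1  [with N_1=1, N_2=3]  = -6
N_6 = N_4*N_3  [with N_4=1, N_3=-6]  = -6

-6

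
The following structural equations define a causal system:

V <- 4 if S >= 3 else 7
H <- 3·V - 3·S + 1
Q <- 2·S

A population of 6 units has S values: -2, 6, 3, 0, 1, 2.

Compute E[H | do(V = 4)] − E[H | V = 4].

The intervention sets V=4 in all 6 units regardless of S. Recomputing H per unit gives 19, -5, 4, 13, 10, 7; average 8.
Conditioning on V=4 selects the 2 unit(s) with S ∈ {6, 3}. Their H values: -5, 4. Mean = -0.5.
Difference = 8 − (-0.5) = 8.5.

8.5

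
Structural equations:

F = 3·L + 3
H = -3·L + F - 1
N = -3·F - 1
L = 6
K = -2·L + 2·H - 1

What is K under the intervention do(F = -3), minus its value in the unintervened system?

do(F=-3) replaces the equation F = 3·L + 3 with the constant F = -3.
H = -3·L + F - 1  [with L=6, F=-3]  = -22
K = -2·L + 2·H - 1  [with L=6, H=-22]  = -57
Without intervention: F = 3·L + 3  [with L=6]  = 21; H = -3·L + F - 1  [with L=6, F=21]  = 2; K = -2·L + 2·H - 1  [with L=6, H=2]  = -9.
Change = -57 − (-9) = -48.

-48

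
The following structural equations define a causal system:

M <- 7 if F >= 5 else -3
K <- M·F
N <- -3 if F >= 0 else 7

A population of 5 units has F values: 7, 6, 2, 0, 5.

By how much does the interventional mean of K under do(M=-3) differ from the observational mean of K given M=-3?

-9

The intervention sets M=-3 in all 5 units regardless of F. Recomputing K per unit gives -21, -18, -6, 0, -15; average -12.
E[K|M=-3] averages over only the 2 units with M=-3 (F = 2, 0): K = -6, 0, mean -3.
Difference = -12 − (-3) = -9.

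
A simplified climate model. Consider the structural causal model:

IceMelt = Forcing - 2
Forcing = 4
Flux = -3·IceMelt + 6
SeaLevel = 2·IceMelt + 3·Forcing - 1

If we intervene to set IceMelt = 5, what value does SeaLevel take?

The intervention breaks the incoming arrows to IceMelt: IceMelt = Forcing - 2 no longer applies, and IceMelt = 5.
SeaLevel = 2·IceMelt + 3·Forcing - 1  [with IceMelt=5, Forcing=4]  = 21

21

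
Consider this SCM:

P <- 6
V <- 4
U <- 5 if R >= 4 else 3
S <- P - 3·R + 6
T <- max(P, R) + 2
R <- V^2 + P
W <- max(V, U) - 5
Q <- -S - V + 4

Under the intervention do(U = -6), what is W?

do(U=-6) replaces the equation U <- 5 if R >= 4 else 3 with the constant U = -6.
W = max(V, U) - 5  [with V=4, U=-6]  = -1

-1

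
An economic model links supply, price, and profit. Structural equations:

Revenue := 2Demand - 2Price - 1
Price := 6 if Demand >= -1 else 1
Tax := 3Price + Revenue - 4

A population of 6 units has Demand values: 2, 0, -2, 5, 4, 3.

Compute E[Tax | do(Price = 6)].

The intervention sets Price=6 in all 6 units regardless of Demand. Recomputing Tax per unit gives 5, 1, -3, 11, 9, 7; average 5.

5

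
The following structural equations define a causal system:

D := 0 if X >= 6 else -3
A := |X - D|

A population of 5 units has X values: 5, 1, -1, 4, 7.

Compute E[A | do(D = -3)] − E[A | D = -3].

Every unit gets D=-3 under the intervention. A values become 8, 4, 2, 7, 10; E[A|do(D=-3)] = 6.2.
Observing D=-3 restricts to units where D's equation naturally yields -3: X ∈ {5, 1, -1, 4}. In that subpopulation A = 8, 4, 2, 7, mean 5.25.
Difference = 6.2 − 5.25 = 0.95.

0.95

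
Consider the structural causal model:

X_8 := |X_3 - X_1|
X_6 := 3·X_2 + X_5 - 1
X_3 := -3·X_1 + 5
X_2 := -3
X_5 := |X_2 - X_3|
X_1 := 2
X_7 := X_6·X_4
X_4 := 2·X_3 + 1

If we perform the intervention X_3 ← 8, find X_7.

The intervention breaks the incoming arrows to X_3: X_3 := -3·X_1 + 5 no longer applies, and X_3 = 8.
X_4 = 2·X_3 + 1  [with X_3=8]  = 17
X_5 = |X_2 - X_3|  [with X_2=-3, X_3=8]  = 11
X_6 = 3·X_2 + X_5 - 1  [with X_2=-3, X_5=11]  = 1
X_7 = X_6·X_4  [with X_6=1, X_4=17]  = 17

17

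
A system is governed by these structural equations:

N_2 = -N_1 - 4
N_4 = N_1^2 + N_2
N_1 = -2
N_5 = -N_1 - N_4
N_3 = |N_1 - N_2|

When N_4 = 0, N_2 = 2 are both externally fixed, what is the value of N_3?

4

Setting N_4 = 0, N_2 = 2 by intervention discards those variables' equations.
N_3 = |N_1 - N_2|  [with N_1=-2, N_2=2]  = 4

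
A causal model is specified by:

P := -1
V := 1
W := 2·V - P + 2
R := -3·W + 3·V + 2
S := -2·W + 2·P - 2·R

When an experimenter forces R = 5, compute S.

-22

Intervening sets R = 5 and removes its equation (R := -3·W + 3·V + 2).
W = 2·V - P + 2  [with V=1, P=-1]  = 5
S = -2·W + 2·P - 2·R  [with W=5, P=-1, R=5]  = -22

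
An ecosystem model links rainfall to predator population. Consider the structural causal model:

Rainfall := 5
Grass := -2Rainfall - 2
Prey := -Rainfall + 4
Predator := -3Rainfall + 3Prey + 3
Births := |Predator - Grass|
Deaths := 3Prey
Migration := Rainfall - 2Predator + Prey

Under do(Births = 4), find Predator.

The intervention breaks the incoming arrows to Births: Births := |Predator - Grass| no longer applies, and Births = 4.
Since Predator is not a descendant of the intervened variable, it is unaffected.
Prey = -Rainfall + 4  [with Rainfall=5]  = -1
Predator = -3Rainfall + 3Prey + 3  [with Rainfall=5, Prey=-1]  = -15

-15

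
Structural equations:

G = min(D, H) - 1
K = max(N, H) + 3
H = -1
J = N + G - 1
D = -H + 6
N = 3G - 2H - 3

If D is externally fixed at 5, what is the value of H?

Under do(D=5), the mechanism D = -H + 6 is discarded; D is fixed at 5.
H is not downstream of the intervention, so its value is determined by the original equations.

-1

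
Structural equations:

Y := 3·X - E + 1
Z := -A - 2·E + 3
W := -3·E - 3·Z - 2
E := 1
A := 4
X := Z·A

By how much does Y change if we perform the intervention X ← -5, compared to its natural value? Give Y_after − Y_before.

Intervening sets X = -5 and removes its equation (X := Z·A).
Y = 3·X - E + 1  [with X=-5, E=1]  = -15
Without intervention: Z = -A - 2·E + 3  [with A=4, E=1]  = -3; X = Z·A  [with Z=-3, A=4]  = -12; Y = 3·X - E + 1  [with X=-12, E=1]  = -36.
Change = -15 − (-36) = 21.

21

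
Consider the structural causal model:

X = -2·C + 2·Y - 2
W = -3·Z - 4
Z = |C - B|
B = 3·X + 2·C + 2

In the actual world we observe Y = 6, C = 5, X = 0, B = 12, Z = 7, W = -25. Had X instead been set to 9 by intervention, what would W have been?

The intervention breaks the incoming arrows to X: X = -2·C + 2·Y - 2 no longer applies, and X = 9.
B = 3·X + 2·C + 2  [with X=9, C=5]  = 39
Z = |C - B|  [with C=5, B=39]  = 34
W = -3·Z - 4  [with Z=34]  = -106

-106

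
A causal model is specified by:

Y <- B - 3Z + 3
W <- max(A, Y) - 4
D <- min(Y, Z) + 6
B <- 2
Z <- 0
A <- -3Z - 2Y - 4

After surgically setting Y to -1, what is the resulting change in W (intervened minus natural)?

-6

The intervention breaks the incoming arrows to Y: Y <- B - 3Z + 3 no longer applies, and Y = -1.
A = -3Z - 2Y - 4  [with Z=0, Y=-1]  = -2
W = max(A, Y) - 4  [with A=-2, Y=-1]  = -5
Without intervention: Y = B - 3Z + 3  [with B=2, Z=0]  = 5; A = -3Z - 2Y - 4  [with Z=0, Y=5]  = -14; W = max(A, Y) - 4  [with A=-14, Y=5]  = 1.
Change = -5 − 1 = -6.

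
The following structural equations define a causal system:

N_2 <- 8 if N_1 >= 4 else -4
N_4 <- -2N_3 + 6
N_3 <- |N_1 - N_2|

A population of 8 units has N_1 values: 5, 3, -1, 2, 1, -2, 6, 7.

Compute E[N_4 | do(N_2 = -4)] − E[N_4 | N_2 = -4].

-4.05

do(N_2=-4) breaks N_2's dependence on N_1. With N_2=-4 fixed, N_4 across the units is -12, -8, 0, -6, -4, 2, -14, -16, mean -7.25.
E[N_4|N_2=-4] averages over only the 5 units with N_2=-4 (N_1 = 3, -1, 2, 1, -2): N_4 = -8, 0, -6, -4, 2, mean -3.2.
Difference = -7.25 − (-3.2) = -4.05.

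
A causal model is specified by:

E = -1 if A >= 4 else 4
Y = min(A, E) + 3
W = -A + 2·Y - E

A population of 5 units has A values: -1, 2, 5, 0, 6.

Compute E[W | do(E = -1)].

do(E=-1) breaks E's dependence on A. With E=-1 fixed, W across the units is 6, 3, 0, 5, -1, mean 2.6.

2.6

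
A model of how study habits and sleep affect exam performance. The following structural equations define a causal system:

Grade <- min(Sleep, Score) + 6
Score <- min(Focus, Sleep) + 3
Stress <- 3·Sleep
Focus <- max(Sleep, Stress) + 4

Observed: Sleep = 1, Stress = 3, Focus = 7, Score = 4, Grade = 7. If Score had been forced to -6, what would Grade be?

0

Intervening sets Score = -6 and removes its equation (Score <- min(Focus, Sleep) + 3).
Grade = min(Sleep, Score) + 6  [with Sleep=1, Score=-6]  = 0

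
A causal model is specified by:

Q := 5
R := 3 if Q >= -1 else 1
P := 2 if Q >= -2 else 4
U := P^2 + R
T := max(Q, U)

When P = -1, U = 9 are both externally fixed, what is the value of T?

Setting P = -1, U = 9 by intervention discards those variables' equations.
T = max(Q, U)  [with Q=5, U=9]  = 9

9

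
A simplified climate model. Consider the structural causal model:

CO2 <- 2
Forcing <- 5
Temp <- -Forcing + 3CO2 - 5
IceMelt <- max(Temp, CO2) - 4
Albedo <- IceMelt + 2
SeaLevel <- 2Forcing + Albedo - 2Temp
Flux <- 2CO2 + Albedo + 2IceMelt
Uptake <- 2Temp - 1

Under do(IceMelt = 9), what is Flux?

The intervention breaks the incoming arrows to IceMelt: IceMelt <- max(Temp, CO2) - 4 no longer applies, and IceMelt = 9.
Albedo = IceMelt + 2  [with IceMelt=9]  = 11
Flux = 2CO2 + Albedo + 2IceMelt  [with CO2=2, Albedo=11, IceMelt=9]  = 33

33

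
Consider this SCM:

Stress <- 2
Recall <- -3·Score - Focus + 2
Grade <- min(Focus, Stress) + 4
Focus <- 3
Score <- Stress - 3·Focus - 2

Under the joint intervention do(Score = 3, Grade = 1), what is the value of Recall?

-10

The joint intervention fixes Score = 3, Grade = 1, removing each variable's own equation.
Recall = -3·Score - Focus + 2  [with Score=3, Focus=3]  = -10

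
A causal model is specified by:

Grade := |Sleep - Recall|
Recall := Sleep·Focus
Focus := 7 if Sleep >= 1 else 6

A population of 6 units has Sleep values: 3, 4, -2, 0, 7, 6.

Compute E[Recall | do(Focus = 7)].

21

Every unit gets Focus=7 under the intervention. Recall values become 21, 28, -14, 0, 49, 42; E[Recall|do(Focus=7)] = 21.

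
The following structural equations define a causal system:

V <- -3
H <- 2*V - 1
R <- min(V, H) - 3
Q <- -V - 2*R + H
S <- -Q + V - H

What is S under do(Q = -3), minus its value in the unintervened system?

Intervening sets Q = -3 and removes its equation (Q <- -V - 2*R + H).
H = 2*V - 1  [with V=-3]  = -7
S = -Q + V - H  [with Q=-3, V=-3, H=-7]  = 7
Without intervention: H = 2*V - 1  [with V=-3]  = -7; R = min(V, H) - 3  [with V=-3, H=-7]  = -10; Q = -V - 2*R + H  [with V=-3, R=-10, H=-7]  = 16; S = -Q + V - H  [with Q=16, V=-3, H=-7]  = -12.
Change = 7 − (-12) = 19.

19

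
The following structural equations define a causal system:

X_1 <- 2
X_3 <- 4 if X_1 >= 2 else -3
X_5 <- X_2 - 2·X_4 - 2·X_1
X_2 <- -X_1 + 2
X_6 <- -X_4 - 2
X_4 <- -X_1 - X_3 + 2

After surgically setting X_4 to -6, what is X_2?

The intervention breaks the incoming arrows to X_4: X_4 <- -X_1 - X_3 + 2 no longer applies, and X_4 = -6.
Since X_2 is not a descendant of the intervened variable, it is unaffected.
X_2 = -X_1 + 2  [with X_1=2]  = 0

0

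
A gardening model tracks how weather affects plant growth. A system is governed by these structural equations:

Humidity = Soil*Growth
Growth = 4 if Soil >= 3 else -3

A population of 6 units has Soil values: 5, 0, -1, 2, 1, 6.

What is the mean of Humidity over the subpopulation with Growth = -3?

Observing Growth=-3 restricts to units where Growth's equation naturally yields -3: Soil ∈ {0, -1, 2, 1}. In that subpopulation Humidity = 0, 3, -6, -3, mean -1.5.

-1.5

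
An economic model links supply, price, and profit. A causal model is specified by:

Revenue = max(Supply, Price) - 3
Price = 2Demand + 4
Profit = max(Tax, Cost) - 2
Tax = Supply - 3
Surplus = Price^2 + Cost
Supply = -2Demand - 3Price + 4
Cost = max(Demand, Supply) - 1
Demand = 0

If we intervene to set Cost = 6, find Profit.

4

The intervention breaks the incoming arrows to Cost: Cost = max(Demand, Supply) - 1 no longer applies, and Cost = 6.
Price = 2Demand + 4  [with Demand=0]  = 4
Supply = -2Demand - 3Price + 4  [with Demand=0, Price=4]  = -8
Tax = Supply - 3  [with Supply=-8]  = -11
Profit = max(Tax, Cost) - 2  [with Tax=-11, Cost=6]  = 4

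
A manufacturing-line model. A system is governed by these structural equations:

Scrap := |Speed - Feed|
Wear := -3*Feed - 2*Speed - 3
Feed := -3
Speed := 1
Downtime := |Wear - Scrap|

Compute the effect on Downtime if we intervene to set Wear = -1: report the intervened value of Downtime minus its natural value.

5

do(Wear=-1) replaces the equation Wear := -3*Feed - 2*Speed - 3 with the constant Wear = -1.
Scrap = |Speed - Feed|  [with Speed=1, Feed=-3]  = 4
Downtime = |Wear - Scrap|  [with Wear=-1, Scrap=4]  = 5
Without intervention: Wear = -3*Feed - 2*Speed - 3  [with Feed=-3, Speed=1]  = 4; Scrap = |Speed - Feed|  [with Speed=1, Feed=-3]  = 4; Downtime = |Wear - Scrap|  [with Wear=4, Scrap=4]  = 0.
Change = 5 − 0 = 5.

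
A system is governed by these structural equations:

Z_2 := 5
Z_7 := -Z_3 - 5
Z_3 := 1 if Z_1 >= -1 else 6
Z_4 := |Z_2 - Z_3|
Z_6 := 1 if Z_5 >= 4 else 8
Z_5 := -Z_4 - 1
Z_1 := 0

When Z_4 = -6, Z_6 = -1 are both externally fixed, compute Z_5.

5

Setting Z_4 = -6, Z_6 = -1 by intervention discards those variables' equations.
Z_5 = -Z_4 - 1  [with Z_4=-6]  = 5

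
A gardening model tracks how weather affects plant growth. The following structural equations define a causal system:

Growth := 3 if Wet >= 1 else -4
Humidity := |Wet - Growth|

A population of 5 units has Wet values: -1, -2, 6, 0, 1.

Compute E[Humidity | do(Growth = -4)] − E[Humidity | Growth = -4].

The intervention sets Growth=-4 in all 5 units regardless of Wet. Recomputing Humidity per unit gives 3, 2, 10, 4, 5; average 4.8.
Observing Growth=-4 restricts to units where Growth's equation naturally yields -4: Wet ∈ {-1, -2, 0}. In that subpopulation Humidity = 3, 2, 4, mean 3.
Difference = 4.8 − 3 = 1.8.

1.8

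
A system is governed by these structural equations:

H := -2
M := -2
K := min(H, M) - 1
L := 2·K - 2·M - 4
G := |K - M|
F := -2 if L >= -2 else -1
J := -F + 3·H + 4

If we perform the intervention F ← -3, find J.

1

Intervening sets F = -3 and removes its equation (F := -2 if L >= -2 else -1).
J = -F + 3·H + 4  [with F=-3, H=-2]  = 1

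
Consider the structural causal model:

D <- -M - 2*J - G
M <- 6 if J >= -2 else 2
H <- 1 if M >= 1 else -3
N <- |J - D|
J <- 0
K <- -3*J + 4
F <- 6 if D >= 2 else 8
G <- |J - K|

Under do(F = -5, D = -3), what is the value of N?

3

Under do(F = -5, D = -3), each intervened variable's structural equation is replaced by its fixed value.
N = |J - D|  [with J=0, D=-3]  = 3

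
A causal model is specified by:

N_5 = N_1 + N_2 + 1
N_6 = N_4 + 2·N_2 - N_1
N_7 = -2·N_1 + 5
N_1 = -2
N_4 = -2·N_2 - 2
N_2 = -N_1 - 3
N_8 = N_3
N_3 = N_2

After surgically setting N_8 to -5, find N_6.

The intervention breaks the incoming arrows to N_8: N_8 = N_3 no longer applies, and N_8 = -5.
N_6 is not downstream of the intervention, so its value is determined by the original equations.
N_2 = -N_1 - 3  [with N_1=-2]  = -1
N_4 = -2·N_2 - 2  [with N_2=-1]  = 0
N_6 = N_4 + 2·N_2 - N_1  [with N_4=0, N_2=-1, N_1=-2]  = 0

0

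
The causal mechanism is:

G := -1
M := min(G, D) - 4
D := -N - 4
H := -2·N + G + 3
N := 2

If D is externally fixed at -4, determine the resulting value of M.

Intervening sets D = -4 and removes its equation (D := -N - 4).
M = min(G, D) - 4  [with G=-1, D=-4]  = -8

-8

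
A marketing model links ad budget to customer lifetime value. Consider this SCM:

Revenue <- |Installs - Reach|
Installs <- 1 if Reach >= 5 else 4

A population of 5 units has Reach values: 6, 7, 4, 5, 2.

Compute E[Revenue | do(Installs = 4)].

1.6

do(Installs=4) breaks Installs's dependence on Reach. With Installs=4 fixed, Revenue across the units is 2, 3, 0, 1, 2, mean 1.6.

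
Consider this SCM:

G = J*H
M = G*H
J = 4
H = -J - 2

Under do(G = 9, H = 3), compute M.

27

The joint intervention fixes G = 9, H = 3, removing each variable's own equation.
M = G*H  [with G=9, H=3]  = 27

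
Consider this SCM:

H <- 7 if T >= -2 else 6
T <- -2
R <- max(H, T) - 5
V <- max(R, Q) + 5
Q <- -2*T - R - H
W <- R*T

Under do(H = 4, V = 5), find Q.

The joint intervention fixes H = 4, V = 5, removing each variable's own equation.
R = max(H, T) - 5  [with H=4, T=-2]  = -1
Q = -2*T - R - H  [with T=-2, R=-1, H=4]  = 1

1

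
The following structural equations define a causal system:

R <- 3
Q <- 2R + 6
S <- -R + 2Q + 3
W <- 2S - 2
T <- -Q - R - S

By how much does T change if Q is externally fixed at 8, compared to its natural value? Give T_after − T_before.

do(Q=8) replaces the equation Q <- 2R + 6 with the constant Q = 8.
S = -R + 2Q + 3  [with R=3, Q=8]  = 16
T = -Q - R - S  [with Q=8, R=3, S=16]  = -27
Without intervention: Q = 2R + 6  [with R=3]  = 12; S = -R + 2Q + 3  [with R=3, Q=12]  = 24; T = -Q - R - S  [with Q=12, R=3, S=24]  = -39.
Change = -27 − (-39) = 12.

12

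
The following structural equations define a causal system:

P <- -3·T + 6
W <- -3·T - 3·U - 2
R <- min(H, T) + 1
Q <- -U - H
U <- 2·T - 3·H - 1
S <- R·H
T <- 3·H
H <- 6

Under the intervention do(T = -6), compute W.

do(T=-6) replaces the equation T <- 3·H with the constant T = -6.
U = 2·T - 3·H - 1  [with T=-6, H=6]  = -31
W = -3·T - 3·U - 2  [with T=-6, U=-31]  = 109

109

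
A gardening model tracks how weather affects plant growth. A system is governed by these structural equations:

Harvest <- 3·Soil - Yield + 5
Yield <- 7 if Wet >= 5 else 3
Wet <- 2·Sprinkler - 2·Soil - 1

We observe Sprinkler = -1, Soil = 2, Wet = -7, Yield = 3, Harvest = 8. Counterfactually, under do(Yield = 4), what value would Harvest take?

7

Intervening sets Yield = 4 and removes its equation (Yield <- 7 if Wet >= 5 else 3).
Harvest = 3·Soil - Yield + 5  [with Soil=2, Yield=4]  = 7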